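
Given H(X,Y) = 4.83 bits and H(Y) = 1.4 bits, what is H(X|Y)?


H(X|Y) = H(X,Y) - H(Y) = 4.83 - 1.4 = 3.43

3.43 bits


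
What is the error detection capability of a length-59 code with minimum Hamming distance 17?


Detection capability = d_min - 1 = 17 - 1 = 16

16 errors


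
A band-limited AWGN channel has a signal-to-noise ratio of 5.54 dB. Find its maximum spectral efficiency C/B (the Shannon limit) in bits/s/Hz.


SNR_linear = 10^(5.54/10) = 3.581; C/B = log2(1 + SNR_linear) = log2(1 + 3.581) = 2.1957

2.1957 bits/s/Hz


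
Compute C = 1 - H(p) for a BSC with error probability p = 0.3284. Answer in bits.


H(p) = -p*log2(p) - (1-p)*log2(1-p) = -0.3284*log2(0.3284) - 0.6716*log2(0.6716) = 0.527566 + 0.385717 = 0.9133. C = 1 - H(p) = 1 - 0.9133 = 0.0867

0.0867 bits


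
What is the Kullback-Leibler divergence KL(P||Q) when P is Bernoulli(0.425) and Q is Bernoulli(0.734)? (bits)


KL = p*log2(p/q) + (1-p)*log2((1-p)/(1-q)) = 0.425*log2(0.425/0.734) + 0.575*log2(0.575/0.266) = 0.3044

0.3044 bits


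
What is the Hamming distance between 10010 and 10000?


Count differing positions: . . . ^ . = 1 differences

1


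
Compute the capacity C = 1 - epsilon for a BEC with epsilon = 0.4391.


C = 1 - epsilon = 1 - 0.4391 = 0.5609

0.5609 bits


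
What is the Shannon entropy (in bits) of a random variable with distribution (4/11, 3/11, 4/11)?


H = -sum(p_i * log2(p_i)). Terms: -(4/11)*log2(4/11) = 0.530702; -(3/11)*log2(3/11) = 0.511219; -(4/11)*log2(4/11) = 0.530702. H = 0.530702 + 0.511219 + 0.530702 = 1.5726

1.5726 bits


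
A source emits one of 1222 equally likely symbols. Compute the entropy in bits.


H = log2(n) = log2(1222) = 10.255

10.255 bits


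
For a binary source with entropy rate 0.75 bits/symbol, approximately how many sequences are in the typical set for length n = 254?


log2|A_typical| = nH = 254 * 0.75 = 190.5, so |A_typical| ~ 2^190.5 = 2.219e+57

2.219e+57


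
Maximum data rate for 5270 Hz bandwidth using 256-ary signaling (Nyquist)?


Rate = 2 * B * log2(M) = 2 * 5270 * 8.0 = 84320.0

84320.0 bps


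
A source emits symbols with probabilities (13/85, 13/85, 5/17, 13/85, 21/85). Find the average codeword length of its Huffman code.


Huffman construction (repeatedly merge the two least-probable nodes; each merge adds 1 bit to every symbol beneath it): 13/85 + 13/85 = 26/85; 13/85 + 21/85 = 2/5; 5/17 + 26/85 = 3/5; 2/5 + 3/5 = 1. Resulting codeword lengths (in the order the probabilities were given): (3, 3, 2, 2, 2). L_avg = sum(p_i * l_i) = 13/85*3 + 13/85*3 + 5/17*2 + 13/85*2 + 21/85*2 = 196/85 = 2.3059

2.3059 bits


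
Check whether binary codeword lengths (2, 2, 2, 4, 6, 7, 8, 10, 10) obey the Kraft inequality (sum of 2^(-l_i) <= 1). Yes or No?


Kraft sum = sum(2^(-l_i)) = 0.8418, need <= 1. Result: satisfied (a binary prefix-free code with these lengths exists)

Yes


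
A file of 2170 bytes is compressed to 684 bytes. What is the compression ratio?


Ratio = original / compressed = 2170 / 684 = 3.1725

3.1725


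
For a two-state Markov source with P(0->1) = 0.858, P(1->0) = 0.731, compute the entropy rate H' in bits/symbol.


Stationary distribution: pi_0 = p10/(p01+p10) = 0.46, pi_1 = 0.54. Entropy rate H' = pi_0*H(p01) + pi_1*H(p10) = 0.46*0.5895 + 0.54*0.84 = 0.7248

0.7248 bits/symbol


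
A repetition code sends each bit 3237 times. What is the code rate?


Rate = k/n = 1/3237

1/3237


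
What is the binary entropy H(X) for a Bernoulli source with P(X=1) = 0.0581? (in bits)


H = -p*log2(p) - (1-p)*log2(1-p). -0.0581*log2(0.0581) = 0.238519; -0.9419*log2(0.9419) = 0.081337. H = 0.238519 + 0.081337 = 0.3199

0.3199 bits


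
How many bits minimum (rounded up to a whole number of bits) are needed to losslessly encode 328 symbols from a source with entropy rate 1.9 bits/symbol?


Minimum bits >= n * H = 328 * 1.9 = 623.2, rounded up to a whole number of bits = 624

624 bits


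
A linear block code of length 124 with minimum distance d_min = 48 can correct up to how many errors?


Correction capability = floor((d-1)/2) = floor((48-1)/2) = 23

23 errors


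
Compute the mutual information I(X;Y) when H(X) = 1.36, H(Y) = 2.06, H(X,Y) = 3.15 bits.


I(X;Y) = H(X) + H(Y) - H(X,Y) = 1.36 + 2.06 - 3.15 = 0.27

0.27 bits


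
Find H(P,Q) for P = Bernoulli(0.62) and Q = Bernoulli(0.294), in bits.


H(P,Q) = -p*log2(q) - (1-p)*log2(1-q). -0.62*log2(0.294) = 1.094989; -0.38*log2(0.706) = 0.190859. H(P,Q) = 1.094989 + 0.190859 = 1.2858

1.2858 bits


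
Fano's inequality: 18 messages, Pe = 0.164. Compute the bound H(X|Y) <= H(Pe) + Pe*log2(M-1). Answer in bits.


H(Pe) = -Pe*log2(Pe) - (1-Pe)*log2(1-Pe) = -0.164*log2(0.164) - 0.836*log2(0.836) = 0.427750 + 0.216043 = 0.6438. Pe*log2(M-1) = 0.164*log2(17) = 0.670344. Bound = H(Pe) + Pe*log2(M-1) = 0.427750 + 0.216043 + 0.670344 = 1.3141

1.3141 bits


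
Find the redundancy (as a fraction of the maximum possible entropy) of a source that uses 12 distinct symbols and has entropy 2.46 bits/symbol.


H_max = log2(K) = log2(12) = 3.585 bits/symbol. Redundancy = 1 - H/H_max = 1 - 2.46/3.585 = 1 - 0.6862 = 0.3138

0.3138


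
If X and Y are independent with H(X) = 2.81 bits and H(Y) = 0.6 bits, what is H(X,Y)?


For independent variables, H(X,Y) = H(X) + H(Y) = 2.81 + 0.6 = 3.41

3.41 bits


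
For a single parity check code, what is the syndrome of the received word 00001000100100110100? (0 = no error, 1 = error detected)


Syndrome = XOR of all bits = 0 XOR 0 XOR 0 XOR 0 XOR 1 XOR 0 XOR 0 XOR 0 XOR 1 XOR 0 XOR 0 XOR 1 XOR 0 XOR 0 XOR 1 XOR 1 XOR 0 XOR 1 XOR 0 XOR 0 = 0

0


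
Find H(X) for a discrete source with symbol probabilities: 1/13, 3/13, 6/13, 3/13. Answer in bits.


H = -sum(p_i * log2(p_i)). Terms: -(1/13)*log2(1/13) = 0.284649; -(3/13)*log2(3/13) = 0.488187; -(6/13)*log2(6/13) = 0.514836; -(3/13)*log2(3/13) = 0.488187. H = 0.284649 + 0.488187 + 0.514836 + 0.488187 = 1.7759

1.7759 bits


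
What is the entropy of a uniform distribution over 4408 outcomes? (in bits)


H = log2(n) = log2(4408) = 12.1059

12.1059 bits


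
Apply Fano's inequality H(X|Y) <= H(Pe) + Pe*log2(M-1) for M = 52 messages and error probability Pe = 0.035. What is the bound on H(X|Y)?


H(Pe) = -Pe*log2(Pe) - (1-Pe)*log2(1-Pe) = -0.035*log2(0.035) - 0.965*log2(0.965) = 0.169278 + 0.049600 = 0.2189. Pe*log2(M-1) = 0.035*log2(51) = 0.198535. Bound = H(Pe) + Pe*log2(M-1) = 0.169278 + 0.049600 + 0.198535 = 0.4174

0.4174 bits


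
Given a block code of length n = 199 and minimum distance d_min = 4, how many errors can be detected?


Detection capability = d_min - 1 = 4 - 1 = 3

3 errors


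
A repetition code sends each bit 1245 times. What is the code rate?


Rate = k/n = 1/1245

1/1245


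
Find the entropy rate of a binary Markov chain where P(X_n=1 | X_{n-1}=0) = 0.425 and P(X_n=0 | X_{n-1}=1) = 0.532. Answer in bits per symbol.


Stationary distribution: pi_0 = p10/(p01+p10) = 0.5559, pi_1 = 0.4441. Entropy rate H' = pi_0*H(p01) + pi_1*H(p10) = 0.5559*0.9837 + 0.4441*0.997 = 0.9896

0.9896 bits/symbol


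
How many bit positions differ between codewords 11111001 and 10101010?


Count differing positions: . ^ . ^ . . ^ ^ = 4 differences

4


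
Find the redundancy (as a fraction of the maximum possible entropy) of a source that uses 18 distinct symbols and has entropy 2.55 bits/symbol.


H_max = log2(K) = log2(18) = 4.1699 bits/symbol. Redundancy = 1 - H/H_max = 1 - 2.55/4.1699 = 1 - 0.6115 = 0.3885

0.3885


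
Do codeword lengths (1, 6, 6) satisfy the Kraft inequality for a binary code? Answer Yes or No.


Kraft sum = sum(2^(-l_i)) = 0.5312, need <= 1. Result: satisfied (a binary prefix-free code with these lengths exists)

Yes


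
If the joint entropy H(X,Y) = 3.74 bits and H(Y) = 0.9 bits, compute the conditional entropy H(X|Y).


H(X|Y) = H(X,Y) - H(Y) = 3.74 - 0.9 = 2.84

2.84 bits


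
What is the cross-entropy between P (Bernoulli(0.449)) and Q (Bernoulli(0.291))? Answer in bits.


H(P,Q) = -p*log2(q) - (1-p)*log2(1-q). -0.449*log2(0.291) = 0.799628; -0.551*log2(0.709) = 0.273374. H(P,Q) = 0.799628 + 0.273374 = 1.073

1.073 bits


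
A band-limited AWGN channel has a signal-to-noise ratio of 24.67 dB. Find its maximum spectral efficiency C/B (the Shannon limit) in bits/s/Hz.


SNR_linear = 10^(24.67/10) = 293.0893; C/B = log2(1 + SNR_linear) = log2(1 + 293.0893) = 8.2001

8.2001 bits/s/Hz


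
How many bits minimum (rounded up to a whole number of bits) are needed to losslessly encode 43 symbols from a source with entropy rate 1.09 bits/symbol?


Minimum bits >= n * H = 43 * 1.09 = 46.87, rounded up to a whole number of bits = 47

47 bits


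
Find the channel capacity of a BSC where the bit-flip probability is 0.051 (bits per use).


H(p) = -p*log2(p) - (1-p)*log2(1-p) = -0.051*log2(0.051) - 0.949*log2(0.949) = 0.218961 + 0.071668 = 0.2906. C = 1 - H(p) = 1 - 0.2906 = 0.7094

0.7094 bits


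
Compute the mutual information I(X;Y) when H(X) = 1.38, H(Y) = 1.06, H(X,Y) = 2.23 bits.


I(X;Y) = H(X) + H(Y) - H(X,Y) = 1.38 + 1.06 - 2.23 = 0.21

0.21 bits


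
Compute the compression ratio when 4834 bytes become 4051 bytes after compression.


Ratio = original / compressed = 4834 / 4051 = 1.1933

1.1933


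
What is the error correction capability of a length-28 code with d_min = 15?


Correction capability = floor((d-1)/2) = floor((15-1)/2) = 7

7 errors


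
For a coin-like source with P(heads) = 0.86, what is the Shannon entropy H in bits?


H = -p*log2(p) - (1-p)*log2(1-p). -0.86*log2(0.86) = 0.187129; -0.14*log2(0.14) = 0.397110. H = 0.187129 + 0.397110 = 0.5842

0.5842 bits


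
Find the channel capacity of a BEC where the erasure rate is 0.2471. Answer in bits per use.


C = 1 - epsilon = 1 - 0.2471 = 0.7529

0.7529 bits


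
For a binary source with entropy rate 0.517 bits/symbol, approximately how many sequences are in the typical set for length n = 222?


log2|A_typical| = nH = 222 * 0.517 = 114.774, so |A_typical| ~ 2^114.774 = 3.552e+34

3.552e+34


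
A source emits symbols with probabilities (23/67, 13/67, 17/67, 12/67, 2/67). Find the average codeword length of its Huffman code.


Huffman construction (repeatedly merge the two least-probable nodes; each merge adds 1 bit to every symbol beneath it): 2/67 + 12/67 = 14/67; 13/67 + 14/67 = 27/67; 17/67 + 23/67 = 40/67; 27/67 + 40/67 = 1. Resulting codeword lengths (in the order the probabilities were given): (2, 2, 2, 3, 3). L_avg = sum(p_i * l_i) = 23/67*2 + 13/67*2 + 17/67*2 + 12/67*3 + 2/67*3 = 148/67 = 2.209

2.209 bits


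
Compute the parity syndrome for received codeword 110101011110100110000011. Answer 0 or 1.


Syndrome = XOR of all bits = 1 XOR 1 XOR 0 XOR 1 XOR 0 XOR 1 XOR 0 XOR 1 XOR 1 XOR 1 XOR 1 XOR 0 XOR 1 XOR 0 XOR 0 XOR 1 XOR 1 XOR 0 XOR 0 XOR 0 XOR 0 XOR 0 XOR 1 XOR 1 = 1

1


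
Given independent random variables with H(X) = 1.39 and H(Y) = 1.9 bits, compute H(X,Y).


For independent variables, H(X,Y) = H(X) + H(Y) = 1.39 + 1.9 = 3.29

3.29 bits


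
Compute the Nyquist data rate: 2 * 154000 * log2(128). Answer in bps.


Rate = 2 * B * log2(M) = 2 * 154000 * 7.0 = 2156000.0

2156000.0 bps


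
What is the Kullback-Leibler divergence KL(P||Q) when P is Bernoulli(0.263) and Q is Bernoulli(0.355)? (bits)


KL = p*log2(p/q) + (1-p)*log2((1-p)/(1-q)) = 0.263*log2(0.263/0.355) + 0.737*log2(0.737/0.645) = 0.028

0.028 bits


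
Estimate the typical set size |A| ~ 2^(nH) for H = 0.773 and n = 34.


log2|A_typical| = nH = 34 * 0.773 = 26.282, so |A_typical| ~ 2^26.282 = 8.160e+07

8.160e+07


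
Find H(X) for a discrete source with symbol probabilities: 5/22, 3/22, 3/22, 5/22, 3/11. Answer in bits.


H = -sum(p_i * log2(p_i)). Terms: -(5/22)*log2(5/22) = 0.485796; -(3/22)*log2(3/22) = 0.391973; -(3/22)*log2(3/22) = 0.391973; -(5/22)*log2(5/22) = 0.485796; -(3/11)*log2(3/11) = 0.511219. H = 0.485796 + 0.391973 + 0.391973 + 0.485796 + 0.511219 = 2.2668

2.2668 bits


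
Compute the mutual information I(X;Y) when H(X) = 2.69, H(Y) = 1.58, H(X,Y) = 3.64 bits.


I(X;Y) = H(X) + H(Y) - H(X,Y) = 2.69 + 1.58 - 3.64 = 0.63

0.63 bits


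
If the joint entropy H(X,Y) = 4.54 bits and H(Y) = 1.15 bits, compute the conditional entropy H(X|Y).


H(X|Y) = H(X,Y) - H(Y) = 4.54 - 1.15 = 3.39

3.39 bits


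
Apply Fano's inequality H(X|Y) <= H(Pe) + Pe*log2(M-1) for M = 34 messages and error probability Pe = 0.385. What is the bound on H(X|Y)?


H(Pe) = -Pe*log2(Pe) - (1-Pe)*log2(1-Pe) = -0.385*log2(0.385) - 0.615*log2(0.615) = 0.530172 + 0.431325 = 0.9615. Pe*log2(M-1) = 0.385*log2(33) = 1.942092. Bound = H(Pe) + Pe*log2(M-1) = 0.530172 + 0.431325 + 1.942092 = 2.9036

2.9036 bits


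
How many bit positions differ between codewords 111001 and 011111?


Count differing positions: ^ . . ^ ^ . = 3 differences

3


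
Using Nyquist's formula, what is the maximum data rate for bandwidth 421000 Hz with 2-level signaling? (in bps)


Rate = 2 * B * log2(M) = 2 * 421000 * 1.0 = 842000.0

842000.0 bps


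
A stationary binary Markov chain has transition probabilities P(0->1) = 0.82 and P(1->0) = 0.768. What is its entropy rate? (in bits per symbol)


Stationary distribution: pi_0 = p10/(p01+p10) = 0.4836, pi_1 = 0.5164. Entropy rate H' = pi_0*H(p01) + pi_1*H(p10) = 0.4836*0.6801 + 0.5164*0.7815 = 0.7324

0.7324 bits/symbol


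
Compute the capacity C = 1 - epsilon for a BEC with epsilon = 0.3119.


C = 1 - epsilon = 1 - 0.3119 = 0.6881

0.6881 bits


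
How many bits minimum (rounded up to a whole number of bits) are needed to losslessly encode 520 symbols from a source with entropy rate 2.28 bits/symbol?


Minimum bits >= n * H = 520 * 2.28 = 1185.6, rounded up to a whole number of bits = 1186

1186 bits


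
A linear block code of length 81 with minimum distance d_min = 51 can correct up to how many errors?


Correction capability = floor((d-1)/2) = floor((51-1)/2) = 25

25 errors


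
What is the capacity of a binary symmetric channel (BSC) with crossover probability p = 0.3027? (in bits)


H(p) = -p*log2(p) - (1-p)*log2(1-p) = -0.3027*log2(0.3027) - 0.6973*log2(0.6973) = 0.521867 + 0.362700 = 0.8846. C = 1 - H(p) = 1 - 0.8846 = 0.1154

0.1154 bits


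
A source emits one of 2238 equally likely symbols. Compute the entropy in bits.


H = log2(n) = log2(2238) = 11.128

11.128 bits


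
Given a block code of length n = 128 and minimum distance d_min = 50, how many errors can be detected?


Detection capability = d_min - 1 = 50 - 1 = 49

49 errors


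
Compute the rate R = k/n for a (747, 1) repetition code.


Rate = k/n = 1/747

1/747


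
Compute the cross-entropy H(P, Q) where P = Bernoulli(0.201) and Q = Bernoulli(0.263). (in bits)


H(P,Q) = -p*log2(q) - (1-p)*log2(1-q). -0.201*log2(0.263) = 0.387300; -0.799*log2(0.737) = 0.351771. H(P,Q) = 0.387300 + 0.351771 = 0.7391

0.7391 bits


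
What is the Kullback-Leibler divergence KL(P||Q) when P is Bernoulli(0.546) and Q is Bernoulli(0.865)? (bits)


KL = p*log2(p/q) + (1-p)*log2((1-p)/(1-q)) = 0.546*log2(0.546/0.865) + 0.454*log2(0.454/0.135) = 0.4319

0.4319 bits


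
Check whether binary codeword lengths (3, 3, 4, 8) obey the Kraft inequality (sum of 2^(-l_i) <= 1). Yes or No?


Kraft sum = sum(2^(-l_i)) = 0.3164, need <= 1. Result: satisfied (a binary prefix-free code with these lengths exists)

Yes


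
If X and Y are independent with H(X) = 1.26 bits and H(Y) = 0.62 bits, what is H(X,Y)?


For independent variables, H(X,Y) = H(X) + H(Y) = 1.26 + 0.62 = 1.88

1.88 bits


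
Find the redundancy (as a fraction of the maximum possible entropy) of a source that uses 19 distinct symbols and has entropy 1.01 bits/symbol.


H_max = log2(K) = log2(19) = 4.2479 bits/symbol. Redundancy = 1 - H/H_max = 1 - 1.01/4.2479 = 1 - 0.2378 = 0.7622

0.7622


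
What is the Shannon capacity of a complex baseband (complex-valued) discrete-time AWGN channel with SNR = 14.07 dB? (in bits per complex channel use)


SNR_linear = 10^(14.07/10) = 25.527; C = log2(1 + SNR_linear) = log2(1 + 25.527) = 4.7294

4.7294 bits/channel use


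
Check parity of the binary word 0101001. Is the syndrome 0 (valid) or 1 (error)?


Syndrome = XOR of all bits = 0 XOR 1 XOR 0 XOR 1 XOR 0 XOR 0 XOR 1 = 1

1


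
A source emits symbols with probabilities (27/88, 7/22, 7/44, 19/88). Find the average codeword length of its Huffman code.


Huffman construction (repeatedly merge the two least-probable nodes; each merge adds 1 bit to every symbol beneath it): 7/44 + 19/88 = 3/8; 27/88 + 7/22 = 5/8; 3/8 + 5/8 = 1. Resulting codeword lengths (in the order the probabilities were given): (2, 2, 2, 2). L_avg = sum(p_i * l_i) = 27/88*2 + 7/22*2 + 7/44*2 + 19/88*2 = 2

2.0 bits


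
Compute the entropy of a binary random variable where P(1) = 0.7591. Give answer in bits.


H = -p*log2(p) - (1-p)*log2(1-p). -0.7591*log2(0.7591) = 0.301847; -0.2409*log2(0.2409) = 0.494687. H = 0.301847 + 0.494687 = 0.7965

0.7965 bits


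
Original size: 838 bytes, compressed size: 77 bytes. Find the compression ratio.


Ratio = original / compressed = 838 / 77 = 10.8831

10.8831


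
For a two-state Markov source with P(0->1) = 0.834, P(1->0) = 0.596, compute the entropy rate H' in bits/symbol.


Stationary distribution: pi_0 = p10/(p01+p10) = 0.4168, pi_1 = 0.5832. Entropy rate H' = pi_0*H(p01) + pi_1*H(p10) = 0.4168*0.6485 + 0.5832*0.9732 = 0.8379

0.8379 bits/symbol


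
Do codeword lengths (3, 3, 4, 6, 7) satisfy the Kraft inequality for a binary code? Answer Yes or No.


Kraft sum = sum(2^(-l_i)) = 0.3359, need <= 1. Result: satisfied (a binary prefix-free code with these lengths exists)

Yes


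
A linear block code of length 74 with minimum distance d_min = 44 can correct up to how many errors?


Correction capability = floor((d-1)/2) = floor((44-1)/2) = 21

21 errors


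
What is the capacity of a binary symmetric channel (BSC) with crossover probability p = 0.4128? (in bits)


H(p) = -p*log2(p) - (1-p)*log2(1-p) = -0.4128*log2(0.4128) - 0.5872*log2(0.5872) = 0.526933 + 0.451014 = 0.9779. C = 1 - H(p) = 1 - 0.9779 = 0.0221

0.0221 bits


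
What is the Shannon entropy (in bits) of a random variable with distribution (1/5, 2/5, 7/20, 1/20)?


H = -sum(p_i * log2(p_i)). Terms: -(1/5)*log2(1/5) = 0.464386; -(2/5)*log2(2/5) = 0.528771; -(7/20)*log2(7/20) = 0.530101; -(1/20)*log2(1/20) = 0.216096. H = 0.464386 + 0.528771 + 0.530101 + 0.216096 = 1.7394

1.7394 bits


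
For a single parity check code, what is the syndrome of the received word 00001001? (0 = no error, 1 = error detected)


Syndrome = XOR of all bits = 0 XOR 0 XOR 0 XOR 0 XOR 1 XOR 0 XOR 0 XOR 1 = 0

0


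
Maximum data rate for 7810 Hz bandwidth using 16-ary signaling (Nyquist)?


Rate = 2 * B * log2(M) = 2 * 7810 * 4.0 = 62480.0

62480.0 bps


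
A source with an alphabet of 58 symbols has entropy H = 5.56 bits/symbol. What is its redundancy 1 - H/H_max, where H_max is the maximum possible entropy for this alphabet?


H_max = log2(K) = log2(58) = 5.858 bits/symbol. Redundancy = 1 - H/H_max = 1 - 5.56/5.858 = 1 - 0.9491 = 0.0509

0.0509


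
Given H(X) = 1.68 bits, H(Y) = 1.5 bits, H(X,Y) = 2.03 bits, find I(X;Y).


I(X;Y) = H(X) + H(Y) - H(X,Y) = 1.68 + 1.5 - 2.03 = 1.15

1.15 bits


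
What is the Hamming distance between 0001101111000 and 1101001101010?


Count differing positions: ^ ^ . . ^ . . . ^ . . ^ . = 5 differences

5


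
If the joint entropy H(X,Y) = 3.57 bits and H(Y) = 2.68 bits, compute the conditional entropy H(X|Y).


H(X|Y) = H(X,Y) - H(Y) = 3.57 - 2.68 = 0.89

0.89 bits


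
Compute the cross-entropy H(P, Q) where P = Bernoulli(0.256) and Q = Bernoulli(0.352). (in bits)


H(P,Q) = -p*log2(q) - (1-p)*log2(1-q). -0.256*log2(0.352) = 0.385626; -0.744*log2(0.648) = 0.465695. H(P,Q) = 0.385626 + 0.465695 = 0.8513

0.8513 bits


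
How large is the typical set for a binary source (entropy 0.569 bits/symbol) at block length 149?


log2|A_typical| = nH = 149 * 0.569 = 84.781, so |A_typical| ~ 2^84.781 = 3.324e+25

3.324e+25


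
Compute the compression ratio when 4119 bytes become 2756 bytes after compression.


Ratio = original / compressed = 4119 / 2756 = 1.4946

1.4946


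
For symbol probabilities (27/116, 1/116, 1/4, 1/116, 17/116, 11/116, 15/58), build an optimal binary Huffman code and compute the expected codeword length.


Huffman construction (repeatedly merge the two least-probable nodes; each merge adds 1 bit to every symbol beneath it): 1/116 + 1/116 = 1/58; 1/58 + 11/116 = 13/116; 13/116 + 17/116 = 15/58; 27/116 + 1/4 = 14/29; 15/58 + 15/58 = 15/29; 14/29 + 15/29 = 1. Resulting codeword lengths (in the order the probabilities were given): (2, 5, 2, 5, 3, 4, 2). L_avg = sum(p_i * l_i) = 27/116*2 + 1/116*5 + 1/4*2 + 1/116*5 + 17/116*3 + 11/116*4 + 15/58*2 = 277/116 = 2.3879

2.3879 bits


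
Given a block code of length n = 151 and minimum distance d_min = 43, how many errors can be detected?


Detection capability = d_min - 1 = 43 - 1 = 42

42 errors


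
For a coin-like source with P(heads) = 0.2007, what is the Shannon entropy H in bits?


H = -p*log2(p) - (1-p)*log2(1-p). -0.2007*log2(0.2007) = 0.464999; -0.7993*log2(0.7993) = 0.258327. H = 0.464999 + 0.258327 = 0.7233

0.7233 bits


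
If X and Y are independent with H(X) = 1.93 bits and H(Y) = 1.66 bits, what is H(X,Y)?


For independent variables, H(X,Y) = H(X) + H(Y) = 1.93 + 1.66 = 3.59

3.59 bits


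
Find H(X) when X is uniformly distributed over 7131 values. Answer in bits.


H = log2(n) = log2(7131) = 12.7999

12.7999 bits


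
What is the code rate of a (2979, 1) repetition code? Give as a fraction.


Rate = k/n = 1/2979

1/2979


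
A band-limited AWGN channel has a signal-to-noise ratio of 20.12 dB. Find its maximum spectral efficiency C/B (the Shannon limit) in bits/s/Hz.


SNR_linear = 10^(20.12/10) = 102.8016; C/B = log2(1 + SNR_linear) = log2(1 + 102.8016) = 6.6977

6.6977 bits/s/Hz


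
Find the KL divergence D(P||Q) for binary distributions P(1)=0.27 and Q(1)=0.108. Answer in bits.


KL = p*log2(p/q) + (1-p)*log2((1-p)/(1-q)) = 0.27*log2(0.27/0.108) + 0.73*log2(0.73/0.892) = 0.1458

0.1458 bits


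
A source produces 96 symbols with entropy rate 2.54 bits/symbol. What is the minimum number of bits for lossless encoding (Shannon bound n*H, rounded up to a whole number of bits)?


Minimum bits >= n * H = 96 * 2.54 = 243.84, rounded up to a whole number of bits = 244

244 bits


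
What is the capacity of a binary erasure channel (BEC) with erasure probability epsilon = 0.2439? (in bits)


C = 1 - epsilon = 1 - 0.2439 = 0.7561

0.7561 bits


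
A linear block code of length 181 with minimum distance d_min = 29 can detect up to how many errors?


Detection capability = d_min - 1 = 29 - 1 = 28

28 errors


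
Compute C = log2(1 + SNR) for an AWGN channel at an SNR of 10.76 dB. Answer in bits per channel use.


SNR_linear = 10^(10.76/10) = 11.9124; C = log2(1 + SNR_linear) = log2(1 + 11.9124) = 3.6907

3.6907 bits/channel use


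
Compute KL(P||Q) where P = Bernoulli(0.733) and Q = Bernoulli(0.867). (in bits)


KL = p*log2(p/q) + (1-p)*log2((1-p)/(1-q)) = 0.733*log2(0.733/0.867) + 0.267*log2(0.267/0.133) = 0.0909

0.0909 bits


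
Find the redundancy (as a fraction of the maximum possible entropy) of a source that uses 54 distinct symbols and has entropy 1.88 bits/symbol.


H_max = log2(K) = log2(54) = 5.7549 bits/symbol. Redundancy = 1 - H/H_max = 1 - 1.88/5.7549 = 1 - 0.3267 = 0.6733

0.6733


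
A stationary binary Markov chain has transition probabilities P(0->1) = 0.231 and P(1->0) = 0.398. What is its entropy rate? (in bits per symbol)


Stationary distribution: pi_0 = p10/(p01+p10) = 0.6328, pi_1 = 0.3672. Entropy rate H' = pi_0*H(p01) + pi_1*H(p10) = 0.6328*0.7798 + 0.3672*0.9698 = 0.8495

0.8495 bits/symbol


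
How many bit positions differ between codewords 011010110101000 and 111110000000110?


Count differing positions: ^ . . ^ . . ^ ^ . ^ . ^ ^ ^ . = 8 differences

8


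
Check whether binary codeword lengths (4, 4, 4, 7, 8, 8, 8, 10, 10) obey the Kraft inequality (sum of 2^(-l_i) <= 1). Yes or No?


Kraft sum = sum(2^(-l_i)) = 0.209, need <= 1. Result: satisfied (a binary prefix-free code with these lengths exists)

Yes


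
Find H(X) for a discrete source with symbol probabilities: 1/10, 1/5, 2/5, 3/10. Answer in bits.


H = -sum(p_i * log2(p_i)). Terms: -(1/10)*log2(1/10) = 0.332193; -(1/5)*log2(1/5) = 0.464386; -(2/5)*log2(2/5) = 0.528771; -(3/10)*log2(3/10) = 0.521090. H = 0.332193 + 0.464386 + 0.528771 + 0.521090 = 1.8464

1.8464 bits


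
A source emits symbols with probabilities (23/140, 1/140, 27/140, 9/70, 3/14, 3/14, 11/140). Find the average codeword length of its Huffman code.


Huffman construction (repeatedly merge the two least-probable nodes; each merge adds 1 bit to every symbol beneath it): 1/140 + 11/140 = 3/35; 3/35 + 9/70 = 3/14; 23/140 + 27/140 = 5/14; 3/14 + 3/14 = 3/7; 3/14 + 5/14 = 4/7; 3/7 + 4/7 = 1. Resulting codeword lengths (in the order the probabilities were given): (3, 4, 3, 3, 2, 2, 4). L_avg = sum(p_i * l_i) = 23/140*3 + 1/140*4 + 27/140*3 + 9/70*3 + 3/14*2 + 3/14*2 + 11/140*4 = 93/35 = 2.6571

2.6571 bits


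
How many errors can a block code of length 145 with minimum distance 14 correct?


Correction capability = floor((d-1)/2) = floor((14-1)/2) = 6

6 errors


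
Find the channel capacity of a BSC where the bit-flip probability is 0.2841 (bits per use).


H(p) = -p*log2(p) - (1-p)*log2(1-p) = -0.2841*log2(0.2841) - 0.7159*log2(0.7159) = 0.515792 + 0.345186 = 0.861. C = 1 - H(p) = 1 - 0.861 = 0.139

0.139 bits


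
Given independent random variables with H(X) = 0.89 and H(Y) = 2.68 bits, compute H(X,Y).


For independent variables, H(X,Y) = H(X) + H(Y) = 0.89 + 2.68 = 3.57

3.57 bits


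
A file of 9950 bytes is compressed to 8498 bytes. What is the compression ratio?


Ratio = original / compressed = 9950 / 8498 = 1.1709

1.1709


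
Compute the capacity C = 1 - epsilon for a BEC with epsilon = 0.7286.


C = 1 - epsilon = 1 - 0.7286 = 0.2714

0.2714 bits


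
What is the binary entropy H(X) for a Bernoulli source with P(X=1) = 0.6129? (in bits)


H = -p*log2(p) - (1-p)*log2(1-p). -0.6129*log2(0.6129) = 0.432877; -0.3871*log2(0.3871) = 0.530026. H = 0.432877 + 0.530026 = 0.9629

0.9629 bits


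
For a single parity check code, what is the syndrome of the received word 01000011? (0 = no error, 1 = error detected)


Syndrome = XOR of all bits = 0 XOR 1 XOR 0 XOR 0 XOR 0 XOR 0 XOR 1 XOR 1 = 1

1


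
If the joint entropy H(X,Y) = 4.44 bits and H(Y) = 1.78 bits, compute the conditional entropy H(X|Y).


H(X|Y) = H(X,Y) - H(Y) = 4.44 - 1.78 = 2.66

2.66 bits


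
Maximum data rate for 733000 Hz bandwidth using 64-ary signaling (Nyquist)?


Rate = 2 * B * log2(M) = 2 * 733000 * 6.0 = 8796000.0

8796000.0 bps


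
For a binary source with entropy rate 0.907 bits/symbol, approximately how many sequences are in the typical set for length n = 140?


log2|A_typical| = nH = 140 * 0.907 = 126.98, so |A_typical| ~ 2^126.98 = 1.678e+38

1.678e+38


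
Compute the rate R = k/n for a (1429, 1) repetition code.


Rate = k/n = 1/1429

1/1429


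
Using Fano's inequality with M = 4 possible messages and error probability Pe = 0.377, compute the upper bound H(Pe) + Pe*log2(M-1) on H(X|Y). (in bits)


H(Pe) = -Pe*log2(Pe) - (1-Pe)*log2(1-Pe) = -0.377*log2(0.377) - 0.623*log2(0.623) = 0.530576 + 0.425320 = 0.9559. Pe*log2(M-1) = 0.377*log2(3) = 0.597531. Bound = H(Pe) + Pe*log2(M-1) = 0.530576 + 0.425320 + 0.597531 = 1.5534

1.5534 bits


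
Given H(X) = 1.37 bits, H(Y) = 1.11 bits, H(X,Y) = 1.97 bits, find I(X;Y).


I(X;Y) = H(X) + H(Y) - H(X,Y) = 1.37 + 1.11 - 1.97 = 0.51

0.51 bits


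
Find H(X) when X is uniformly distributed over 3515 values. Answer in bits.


H = log2(n) = log2(3515) = 11.7793

11.7793 bits


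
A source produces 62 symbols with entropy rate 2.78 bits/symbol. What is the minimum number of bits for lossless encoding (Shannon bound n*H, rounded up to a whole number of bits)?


Minimum bits >= n * H = 62 * 2.78 = 172.36, rounded up to a whole number of bits = 173

173 bits


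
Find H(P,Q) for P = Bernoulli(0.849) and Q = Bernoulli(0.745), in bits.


H(P,Q) = -p*log2(q) - (1-p)*log2(1-q). -0.849*log2(0.745) = 0.360560; -0.151*log2(0.255) = 0.297686. H(P,Q) = 0.360560 + 0.297686 = 0.6582

0.6582 bits


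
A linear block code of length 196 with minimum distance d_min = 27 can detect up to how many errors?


Detection capability = d_min - 1 = 27 - 1 = 26

26 errors


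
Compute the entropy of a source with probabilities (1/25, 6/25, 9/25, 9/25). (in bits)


H = -sum(p_i * log2(p_i)). Terms: -(1/25)*log2(1/25) = 0.185754; -(6/25)*log2(6/25) = 0.494134; -(9/25)*log2(9/25) = 0.530615; -(9/25)*log2(9/25) = 0.530615. H = 0.185754 + 0.494134 + 0.530615 + 0.530615 = 1.7411

1.7411 bits


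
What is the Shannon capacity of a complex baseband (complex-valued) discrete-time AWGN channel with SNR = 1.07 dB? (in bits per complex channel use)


SNR_linear = 10^(1.07/10) = 1.2794; C = log2(1 + SNR_linear) = log2(1 + 1.2794) = 1.1886

1.1886 bits/channel use


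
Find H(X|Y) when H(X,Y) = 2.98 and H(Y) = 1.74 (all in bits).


H(X|Y) = H(X,Y) - H(Y) = 2.98 - 1.74 = 1.24

1.24 bits


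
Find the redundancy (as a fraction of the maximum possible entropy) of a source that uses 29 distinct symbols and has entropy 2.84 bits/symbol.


H_max = log2(K) = log2(29) = 4.858 bits/symbol. Redundancy = 1 - H/H_max = 1 - 2.84/4.858 = 1 - 0.5846 = 0.4154

0.4154


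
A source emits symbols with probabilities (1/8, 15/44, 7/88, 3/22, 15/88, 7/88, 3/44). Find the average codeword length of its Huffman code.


Huffman construction (repeatedly merge the two least-probable nodes; each merge adds 1 bit to every symbol beneath it): 3/44 + 7/88 = 13/88; 7/88 + 1/8 = 9/44; 3/22 + 13/88 = 25/88; 15/88 + 9/44 = 3/8; 25/88 + 15/44 = 5/8; 3/8 + 5/8 = 1. Resulting codeword lengths (in the order the probabilities were given): (3, 2, 4, 3, 2, 3, 4). L_avg = sum(p_i * l_i) = 1/8*3 + 15/44*2 + 7/88*4 + 3/22*3 + 15/88*2 + 7/88*3 + 3/44*4 = 29/11 = 2.6364

2.6364 bits


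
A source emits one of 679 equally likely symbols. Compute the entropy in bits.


H = log2(n) = log2(679) = 9.4073

9.4073 bits


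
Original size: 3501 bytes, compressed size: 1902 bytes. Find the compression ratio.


Ratio = original / compressed = 3501 / 1902 = 1.8407

1.8407


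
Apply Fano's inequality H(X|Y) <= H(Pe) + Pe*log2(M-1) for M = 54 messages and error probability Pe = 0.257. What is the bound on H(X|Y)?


H(Pe) = -Pe*log2(Pe) - (1-Pe)*log2(1-Pe) = -0.257*log2(0.257) - 0.743*log2(0.743) = 0.503761 + 0.318424 = 0.8222. Pe*log2(M-1) = 0.257*log2(53) = 1.472076. Bound = H(Pe) + Pe*log2(M-1) = 0.503761 + 0.318424 + 1.472076 = 2.2943

2.2943 bits


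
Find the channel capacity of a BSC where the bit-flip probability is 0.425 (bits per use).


H(p) = -p*log2(p) - (1-p)*log2(1-p) = -0.425*log2(0.425) - 0.575*log2(0.575) = 0.524648 + 0.459061 = 0.9837. C = 1 - H(p) = 1 - 0.9837 = 0.0163

0.0163 bits


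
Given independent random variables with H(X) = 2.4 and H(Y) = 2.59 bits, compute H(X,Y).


For independent variables, H(X,Y) = H(X) + H(Y) = 2.4 + 2.59 = 4.99

4.99 bits


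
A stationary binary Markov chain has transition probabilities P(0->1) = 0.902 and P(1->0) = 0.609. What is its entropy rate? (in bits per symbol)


Stationary distribution: pi_0 = p10/(p01+p10) = 0.403, pi_1 = 0.597. Entropy rate H' = pi_0*H(p01) + pi_1*H(p10) = 0.403*0.4626 + 0.597*0.9654 = 0.7628

0.7628 bits/symbol


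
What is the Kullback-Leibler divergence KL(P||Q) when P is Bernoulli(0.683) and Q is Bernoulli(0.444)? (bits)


KL = p*log2(p/q) + (1-p)*log2((1-p)/(1-q)) = 0.683*log2(0.683/0.444) + 0.317*log2(0.317/0.556) = 0.1674

0.1674 bits


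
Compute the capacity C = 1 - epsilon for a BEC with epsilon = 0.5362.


C = 1 - epsilon = 1 - 0.5362 = 0.4638

0.4638 bits


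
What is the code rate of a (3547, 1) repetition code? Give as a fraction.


Rate = k/n = 1/3547

1/3547


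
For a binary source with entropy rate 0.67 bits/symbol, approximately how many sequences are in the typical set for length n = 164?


log2|A_typical| = nH = 164 * 0.67 = 109.88, so |A_typical| ~ 2^109.88 = 1.194e+33

1.194e+33


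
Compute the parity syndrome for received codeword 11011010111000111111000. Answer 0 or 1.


Syndrome = XOR of all bits = 1 XOR 1 XOR 0 XOR 1 XOR 1 XOR 0 XOR 1 XOR 0 XOR 1 XOR 1 XOR 1 XOR 0 XOR 0 XOR 0 XOR 1 XOR 1 XOR 1 XOR 1 XOR 1 XOR 1 XOR 0 XOR 0 XOR 0 = 0

0


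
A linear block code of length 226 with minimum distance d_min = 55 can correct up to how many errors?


Correction capability = floor((d-1)/2) = floor((55-1)/2) = 27

27 errors


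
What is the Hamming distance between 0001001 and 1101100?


Count differing positions: ^ ^ . . ^ . ^ = 4 differences

4


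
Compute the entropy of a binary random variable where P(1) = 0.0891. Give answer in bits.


H = -p*log2(p) - (1-p)*log2(1-p). -0.0891*log2(0.0891) = 0.310819; -0.9109*log2(0.9109) = 0.122639. H = 0.310819 + 0.122639 = 0.4335

0.4335 bits


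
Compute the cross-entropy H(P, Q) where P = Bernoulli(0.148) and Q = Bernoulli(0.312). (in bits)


H(P,Q) = -p*log2(q) - (1-p)*log2(1-q). -0.148*log2(0.312) = 0.248697; -0.852*log2(0.688) = 0.459671. H(P,Q) = 0.248697 + 0.459671 = 0.7084

0.7084 bits


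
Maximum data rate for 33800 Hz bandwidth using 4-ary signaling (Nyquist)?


Rate = 2 * B * log2(M) = 2 * 33800 * 2.0 = 135200.0

135200.0 bps


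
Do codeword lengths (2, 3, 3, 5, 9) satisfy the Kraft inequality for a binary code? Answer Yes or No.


Kraft sum = sum(2^(-l_i)) = 0.5332, need <= 1. Result: satisfied (a binary prefix-free code with these lengths exists)

Yes


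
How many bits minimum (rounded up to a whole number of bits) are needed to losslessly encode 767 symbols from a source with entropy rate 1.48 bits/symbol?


Minimum bits >= n * H = 767 * 1.48 = 1135.16, rounded up to a whole number of bits = 1136

1136 bits


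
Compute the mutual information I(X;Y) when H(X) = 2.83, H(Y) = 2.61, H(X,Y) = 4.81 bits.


I(X;Y) = H(X) + H(Y) - H(X,Y) = 2.83 + 2.61 - 4.81 = 0.63

0.63 bits


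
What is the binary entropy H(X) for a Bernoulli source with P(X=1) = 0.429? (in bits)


H = -p*log2(p) - (1-p)*log2(1-p). -0.429*log2(0.429) = 0.523788; -0.571*log2(0.571) = 0.461618. H = 0.523788 + 0.461618 = 0.9854

0.9854 bits


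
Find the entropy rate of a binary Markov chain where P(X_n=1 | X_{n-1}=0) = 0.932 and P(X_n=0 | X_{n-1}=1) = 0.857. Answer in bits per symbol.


Stationary distribution: pi_0 = p10/(p01+p10) = 0.479, pi_1 = 0.521. Entropy rate H' = pi_0*H(p01) + pi_1*H(p10) = 0.479*0.3584 + 0.521*0.592 = 0.4801

0.4801 bits/symbol


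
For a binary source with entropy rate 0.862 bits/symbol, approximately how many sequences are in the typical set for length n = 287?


log2|A_typical| = nH = 287 * 0.862 = 247.394, so |A_typical| ~ 2^247.394 = 2.972e+74

2.972e+74


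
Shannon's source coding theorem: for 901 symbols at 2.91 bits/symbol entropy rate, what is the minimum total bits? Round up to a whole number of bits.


Minimum bits >= n * H = 901 * 2.91 = 2621.91, rounded up to a whole number of bits = 2622

2622 bits


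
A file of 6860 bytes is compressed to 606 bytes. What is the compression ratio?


Ratio = original / compressed = 6860 / 606 = 11.3201

11.3201


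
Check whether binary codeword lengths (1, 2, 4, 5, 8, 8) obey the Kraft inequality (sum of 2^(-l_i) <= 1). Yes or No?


Kraft sum = sum(2^(-l_i)) = 0.8516, need <= 1. Result: satisfied (a binary prefix-free code with these lengths exists)

Yes


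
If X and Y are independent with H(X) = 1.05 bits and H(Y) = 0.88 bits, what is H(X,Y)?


For independent variables, H(X,Y) = H(X) + H(Y) = 1.05 + 0.88 = 1.93

1.93 bits


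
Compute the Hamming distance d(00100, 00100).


Count differing positions: . . . . . = 0 differences

0


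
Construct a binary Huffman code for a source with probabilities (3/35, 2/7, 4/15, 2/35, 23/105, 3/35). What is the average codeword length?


Huffman construction (repeatedly merge the two least-probable nodes; each merge adds 1 bit to every symbol beneath it): 2/35 + 3/35 = 1/7; 3/35 + 1/7 = 8/35; 23/105 + 8/35 = 47/105; 4/15 + 2/7 = 58/105; 47/105 + 58/105 = 1. Resulting codeword lengths (in the order the probabilities were given): (4, 2, 2, 4, 2, 3). L_avg = sum(p_i * l_i) = 3/35*4 + 2/7*2 + 4/15*2 + 2/35*4 + 23/105*2 + 3/35*3 = 83/35 = 2.3714

2.3714 bits


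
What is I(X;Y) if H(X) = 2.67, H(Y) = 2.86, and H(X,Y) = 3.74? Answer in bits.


I(X;Y) = H(X) + H(Y) - H(X,Y) = 2.67 + 2.86 - 3.74 = 1.79

1.79 bits


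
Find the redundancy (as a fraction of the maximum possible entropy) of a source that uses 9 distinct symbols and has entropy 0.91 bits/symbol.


H_max = log2(K) = log2(9) = 3.1699 bits/symbol. Redundancy = 1 - H/H_max = 1 - 0.91/3.1699 = 1 - 0.2871 = 0.7129

0.7129


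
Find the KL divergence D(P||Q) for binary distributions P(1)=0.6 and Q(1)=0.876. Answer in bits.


KL = p*log2(p/q) + (1-p)*log2((1-p)/(1-q)) = 0.6*log2(0.6/0.876) + 0.4*log2(0.4/0.124) = 0.3483

0.3483 bits


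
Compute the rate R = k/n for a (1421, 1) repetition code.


Rate = k/n = 1/1421

1/1421


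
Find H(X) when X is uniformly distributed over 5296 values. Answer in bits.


H = log2(n) = log2(5296) = 12.3707

12.3707 bits


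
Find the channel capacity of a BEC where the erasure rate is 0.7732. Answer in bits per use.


C = 1 - epsilon = 1 - 0.7732 = 0.2268

0.2268 bits


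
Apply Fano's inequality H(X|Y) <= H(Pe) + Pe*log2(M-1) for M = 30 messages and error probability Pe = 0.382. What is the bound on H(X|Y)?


H(Pe) = -Pe*log2(Pe) - (1-Pe)*log2(1-Pe) = -0.382*log2(0.382) - 0.618*log2(0.618) = 0.530352 + 0.429091 = 0.9594. Pe*log2(M-1) = 0.382*log2(29) = 1.855749. Bound = H(Pe) + Pe*log2(M-1) = 0.530352 + 0.429091 + 1.855749 = 2.8152

2.8152 bits


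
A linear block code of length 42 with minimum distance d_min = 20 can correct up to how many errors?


Correction capability = floor((d-1)/2) = floor((20-1)/2) = 9

9 errors


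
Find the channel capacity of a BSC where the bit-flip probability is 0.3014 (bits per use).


H(p) = -p*log2(p) - (1-p)*log2(1-p) = -0.3014*log2(0.3014) - 0.6986*log2(0.6986) = 0.521497 + 0.361499 = 0.883. C = 1 - H(p) = 1 - 0.883 = 0.117

0.117 bits


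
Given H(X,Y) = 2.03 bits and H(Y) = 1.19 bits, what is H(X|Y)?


H(X|Y) = H(X,Y) - H(Y) = 2.03 - 1.19 = 0.84

0.84 bits


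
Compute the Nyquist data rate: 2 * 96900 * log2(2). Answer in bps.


Rate = 2 * B * log2(M) = 2 * 96900 * 1.0 = 193800.0

193800.0 bps


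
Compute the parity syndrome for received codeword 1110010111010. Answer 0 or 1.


Syndrome = XOR of all bits = 1 XOR 1 XOR 1 XOR 0 XOR 0 XOR 1 XOR 0 XOR 1 XOR 1 XOR 1 XOR 0 XOR 1 XOR 0 = 0

0


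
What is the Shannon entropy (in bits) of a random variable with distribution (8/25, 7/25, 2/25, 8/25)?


H = -sum(p_i * log2(p_i)). Terms: -(8/25)*log2(8/25) = 0.526034; -(7/25)*log2(7/25) = 0.514220; -(2/25)*log2(2/25) = 0.291508; -(8/25)*log2(8/25) = 0.526034. H = 0.526034 + 0.514220 + 0.291508 + 0.526034 = 1.8578

1.8578 bits


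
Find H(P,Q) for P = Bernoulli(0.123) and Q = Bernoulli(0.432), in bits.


H(P,Q) = -p*log2(q) - (1-p)*log2(1-q). -0.123*log2(0.432) = 0.148940; -0.877*log2(0.568) = 0.715665. H(P,Q) = 0.148940 + 0.715665 = 0.8646

0.8646 bits
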